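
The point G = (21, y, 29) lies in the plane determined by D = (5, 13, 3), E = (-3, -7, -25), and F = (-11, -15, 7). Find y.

47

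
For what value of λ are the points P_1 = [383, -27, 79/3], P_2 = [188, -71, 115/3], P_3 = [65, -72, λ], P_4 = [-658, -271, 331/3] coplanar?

The points are coplanar iff P_1P_2 · (P_1P_3 × P_1P_4) = 0.
Expanding, this is linear in λ: (-1776)λ + (-22496) = 0.
So λ = -38/3.

-38/3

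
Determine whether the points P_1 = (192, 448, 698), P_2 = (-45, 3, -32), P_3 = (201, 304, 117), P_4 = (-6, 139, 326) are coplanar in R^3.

The four points are coplanar iff the 3×3 determinant with rows P_1P_2, P_1P_3, P_1P_4 is zero.
Rows: (-237, -445, -730), (9, -144, -581), (-198, -309, -372).
Expanding along the first row: (-237)(-125961) − (-445)(-118386) + (-730)(-31293) = 14877.
Nonzero ⇒ not coplanar.

No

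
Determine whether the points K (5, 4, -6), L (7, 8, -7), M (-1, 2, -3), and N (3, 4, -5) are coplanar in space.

Yes

The four points are coplanar iff the 3×3 determinant with rows KL, KM, KN is zero.
Rows: (2, 4, -1), (-6, -2, 3), (-2, 0, 1).
Expanding along the first row: (2)(-2) − (4)(0) + (-1)(-4) = 0.
Zero determinant ⇒ coplanar.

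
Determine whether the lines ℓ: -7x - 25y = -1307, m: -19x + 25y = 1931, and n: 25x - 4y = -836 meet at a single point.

The three lines meet at one point iff the augmented coefficient matrix [aᵢ bᵢ cᵢ] has rank < 3, i.e. its determinant vanishes.
Here the determinant is 0.
It vanishes, so the lines are concurrent at (-24, 59).

Yes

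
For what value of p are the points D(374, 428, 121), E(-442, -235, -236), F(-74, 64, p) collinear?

-75

Collinearity requires DE × DF = 0; each component is linear in p.
The x-component gives (-663)p + (-49725) = 0, so p = -75.
The remaining components then also vanish.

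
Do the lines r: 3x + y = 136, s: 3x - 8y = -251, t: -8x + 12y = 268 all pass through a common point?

Yes

Intersecting r and s: solving the 2×2 system gives (x, y) = (31, 43).
Substitute into t: (-8)(31) + (12)(43) = 268.
This equals 268, so (31, 43) lies on all three lines and they are concurrent.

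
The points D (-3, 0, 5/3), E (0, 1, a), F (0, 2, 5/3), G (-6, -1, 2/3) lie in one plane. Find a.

8/3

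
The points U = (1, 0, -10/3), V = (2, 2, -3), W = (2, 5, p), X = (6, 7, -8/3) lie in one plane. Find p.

Normal to plane UVX: n = (-1, 1, -3); plane equation n·P = 9.
Requiring n·W = 9: (-3)p + (3) = 9.
So p = -2.

-2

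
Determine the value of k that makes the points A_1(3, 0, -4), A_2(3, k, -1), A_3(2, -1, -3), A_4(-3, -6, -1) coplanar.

0

The points are coplanar iff A_1A_2 · (A_1A_3 × A_1A_4) = 0.
Expanding, this is linear in k: (-3)k + (0) = 0.
So k = 0.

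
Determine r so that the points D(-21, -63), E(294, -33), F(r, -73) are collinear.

-126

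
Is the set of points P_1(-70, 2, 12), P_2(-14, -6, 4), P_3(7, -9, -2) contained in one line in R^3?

P_1P_2 = (56, -8, -8), P_1P_3 = (77, -11, -14).
P_1P_2 × P_1P_3 = (24, 168, 0).
The cross product is nonzero, so the points do not lie on one line.

No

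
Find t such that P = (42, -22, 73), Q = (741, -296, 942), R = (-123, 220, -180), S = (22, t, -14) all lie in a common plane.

216

The points are coplanar iff PQ · (PR × PS) = 0.
Expanding, this is linear in t: (33462)t + (-7227792) = 0.
So t = 216.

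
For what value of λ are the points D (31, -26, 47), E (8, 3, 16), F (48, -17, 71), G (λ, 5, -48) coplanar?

-38

Normal to plane DEF: n = (975, 25, -700); plane equation n·P = -3325.
Requiring n·G = -3325: (975)λ + (33725) = -3325.
So λ = -38.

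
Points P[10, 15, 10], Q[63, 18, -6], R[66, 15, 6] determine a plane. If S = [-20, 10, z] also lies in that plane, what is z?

65/2

Coplanarity requires PQ · (PR × PS) = 0.
PQ = (53, 3, -16), PR = (56, 0, -4); the triple product is linear in z with coefficient -168 and constant term 5460.
Setting it to zero: z = 65/2.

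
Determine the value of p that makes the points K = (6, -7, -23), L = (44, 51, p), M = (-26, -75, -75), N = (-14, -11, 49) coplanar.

-23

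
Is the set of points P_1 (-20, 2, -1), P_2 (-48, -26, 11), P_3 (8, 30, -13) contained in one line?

Yes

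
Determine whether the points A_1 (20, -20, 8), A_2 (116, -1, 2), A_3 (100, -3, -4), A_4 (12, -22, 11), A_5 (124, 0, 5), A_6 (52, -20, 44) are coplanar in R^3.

Yes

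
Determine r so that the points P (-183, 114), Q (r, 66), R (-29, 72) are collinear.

-7

Collinearity: (Q − P) must be parallel to (R − P) = (154, -42).
Cross-multiplying the components: (r − (-183))·(-42) = (-48)·(154).
Solving gives r = -7.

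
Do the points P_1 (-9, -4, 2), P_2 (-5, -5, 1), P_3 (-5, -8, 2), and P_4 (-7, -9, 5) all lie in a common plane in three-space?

No

With P_1 as base: P_1P_2 = (4, -1, -1), P_1P_3 = (4, -4, 0), P_1P_4 = (2, -5, 3).
P_1P_3 × P_1P_4 = (-12, -12, -12).
P_1P_2 · (P_1P_3 × P_1P_4) = -24.
Since -24 ≠ 0, the four points are not coplanar.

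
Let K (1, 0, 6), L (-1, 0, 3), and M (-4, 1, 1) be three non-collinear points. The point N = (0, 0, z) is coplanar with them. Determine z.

9/2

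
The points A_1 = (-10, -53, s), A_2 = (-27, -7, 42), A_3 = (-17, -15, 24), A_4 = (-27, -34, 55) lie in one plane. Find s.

Coplanarity ⇔ det[A_1A_2; A_1A_3; A_1A_4] = 0.
Expanding, this is linear in s: (270)s + (-7290) = 0.
So s = 27.

27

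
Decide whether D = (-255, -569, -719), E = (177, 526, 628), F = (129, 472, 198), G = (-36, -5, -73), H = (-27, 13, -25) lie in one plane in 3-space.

The plane through D, E, F has normal n = DE × DF = (-398112, 121104, 29232) and equation n·P = 11592576.
Checking the remaining points: n·G = 11592576, n·H = 11592576.
All equal 11592576, so all 5 points lie in one plane.

Yes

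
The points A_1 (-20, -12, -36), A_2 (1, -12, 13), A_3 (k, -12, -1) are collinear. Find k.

-5

Direction A_1A_2 = (21, 0, 49). From the z-coordinate of A_3, the parameter along the line is τ = (-1 − (-36))/49 = 5/7.
Then k = (-20) + 5/7·(21) = -5.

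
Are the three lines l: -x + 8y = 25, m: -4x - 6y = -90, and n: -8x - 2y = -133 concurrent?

Intersecting l and m: solving the 2×2 system gives (x, y) = (15, 5).
Substitute into n: (-8)(15) + (-2)(5) = -130.
But n requires -133 ≠ -130, so the three lines have no common point.

No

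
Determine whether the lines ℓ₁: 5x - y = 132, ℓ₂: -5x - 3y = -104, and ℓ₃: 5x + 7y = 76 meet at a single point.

Yes

The three lines meet at one point iff the augmented coefficient matrix [aᵢ bᵢ cᵢ] has rank < 3, i.e. its determinant vanishes.
Here the determinant is 0.
It vanishes, so the lines are concurrent at (25, -7).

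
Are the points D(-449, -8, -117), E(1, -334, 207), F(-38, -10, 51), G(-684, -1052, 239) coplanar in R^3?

Yes

With D as base: DE = (450, -326, 324), DF = (411, -2, 168), DG = (-235, -1044, 356).
DF × DG = (174680, -185796, -429554).
DE · (DF × DG) = 0.
The scalar triple product vanishes, so the four points are coplanar.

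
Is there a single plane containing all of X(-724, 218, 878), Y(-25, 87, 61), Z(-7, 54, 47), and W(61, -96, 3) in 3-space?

No

The four points are coplanar iff the 3×3 determinant with rows XY, XZ, XW is zero.
Rows: (699, -131, -817), (717, -164, -831), (785, -314, -875).
Expanding along the first row: (699)(-117434) − (-131)(24960) + (-817)(-96398) = -59440.
Nonzero ⇒ not coplanar.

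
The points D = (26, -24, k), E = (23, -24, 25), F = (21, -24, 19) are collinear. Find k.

34

Direction EF = (-2, 0, -6). From the x-coordinate of D, the parameter along the line is τ = (26 − 23)/(-2) = -3/2.
Then k = 25 + (-3/2)·(-6) = 34.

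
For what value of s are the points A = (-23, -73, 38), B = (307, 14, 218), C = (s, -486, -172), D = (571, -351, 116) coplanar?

37

Normal to plane ABD: n = (56826, 81180, -143418); plane equation n·P = -12683022.
Requiring n·C = -12683022: (56826)s + (-14785584) = -12683022.
So s = 37.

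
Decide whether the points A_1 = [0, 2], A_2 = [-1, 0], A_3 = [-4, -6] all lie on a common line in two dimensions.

Yes

A_1A_2 = (-1, -2), A_1A_3 = (-4, -8).
Checking proportionality: A_1A_3 = 4·A_1A_2, so the vectors are parallel and the points are collinear.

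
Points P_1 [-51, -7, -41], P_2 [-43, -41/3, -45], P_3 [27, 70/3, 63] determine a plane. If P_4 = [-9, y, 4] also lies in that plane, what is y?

A normal to the plane is n = P_1P_2 × P_1P_3 = (-572, -1144, 2288/3).
P_4 lies in the plane iff n · P_1P_4 = 0.
This gives (-1144)y + (2288) = 0, so y = 2.

2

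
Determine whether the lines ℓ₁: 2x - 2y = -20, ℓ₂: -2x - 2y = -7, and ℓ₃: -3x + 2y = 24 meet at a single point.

No

The three lines meet at one point iff the augmented coefficient matrix [aᵢ bᵢ cᵢ] has rank < 3, i.e. its determinant vanishes.
Here the determinant is -6.
Nonzero, so no common point exists.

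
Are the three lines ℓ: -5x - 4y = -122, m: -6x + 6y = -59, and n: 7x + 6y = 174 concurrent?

No

The three lines meet at one point iff the augmented coefficient matrix [aᵢ bᵢ cᵢ] has rank < 3, i.e. its determinant vanishes.
Here the determinant is 2.
Nonzero, so no common point exists.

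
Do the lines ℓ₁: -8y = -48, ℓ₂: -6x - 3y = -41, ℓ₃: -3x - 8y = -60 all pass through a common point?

Intersecting ℓ₁ and ℓ₂: solving the 2×2 system gives (x, y) = (23/6, 6).
Substitute into ℓ₃: (-3)(23/6) + (-8)(6) = -119/2.
But ℓ₃ requires -60 ≠ -119/2, so the three lines have no common point.

No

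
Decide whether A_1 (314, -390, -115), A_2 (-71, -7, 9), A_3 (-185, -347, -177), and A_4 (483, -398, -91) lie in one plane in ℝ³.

No

With A_1 as base: A_1A_2 = (-385, 383, 124), A_1A_3 = (-499, 43, -62), A_1A_4 = (169, -8, 24).
A_1A_3 × A_1A_4 = (536, 1498, -3275).
A_1A_2 · (A_1A_3 × A_1A_4) = -38726.
Since -38726 ≠ 0, the four points are not coplanar.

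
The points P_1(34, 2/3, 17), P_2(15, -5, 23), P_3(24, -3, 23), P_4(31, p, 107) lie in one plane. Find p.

The points are coplanar iff P_1P_2 · (P_1P_3 × P_1P_4) = 0.
Expanding, this is linear in p: (54)p + (1170) = 0.
So p = -65/3.

-65/3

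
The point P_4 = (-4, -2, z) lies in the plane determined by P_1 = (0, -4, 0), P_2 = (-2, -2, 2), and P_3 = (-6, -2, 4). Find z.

Coplanarity requires P_1P_2 · (P_1P_3 × P_1P_4) = 0.
P_1P_2 = (-2, 2, 2), P_1P_3 = (-6, 2, 4); the triple product is linear in z with coefficient 8 and constant term -24.
Setting it to zero: z = 3.

3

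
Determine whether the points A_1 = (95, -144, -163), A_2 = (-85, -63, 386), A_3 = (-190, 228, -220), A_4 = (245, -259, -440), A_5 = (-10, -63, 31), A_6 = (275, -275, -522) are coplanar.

No

The plane through A_1, A_2, A_3 has normal n = A_1A_2 × A_1A_3 = (-208845, -166725, -43875) and equation n·P = 11319750.
Checking the remaining points: n·A_4 = 11319750, n·A_5 = 11232000, n·A_6 = 11319750.
Since n·A_5 = 11232000 ≠ 11319750, A_5 is off the plane and the points are not all coplanar.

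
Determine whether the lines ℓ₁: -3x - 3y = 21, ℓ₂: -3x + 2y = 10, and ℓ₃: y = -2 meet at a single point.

The three lines meet at one point iff the augmented coefficient matrix [aᵢ bᵢ cᵢ] has rank < 3, i.e. its determinant vanishes.
Here the determinant is -3.
Nonzero, so no common point exists.

No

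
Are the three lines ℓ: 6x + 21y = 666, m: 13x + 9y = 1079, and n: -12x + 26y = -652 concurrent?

No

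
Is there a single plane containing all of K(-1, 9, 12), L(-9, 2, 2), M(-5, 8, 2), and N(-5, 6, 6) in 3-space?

Yes

With K as base: KL = (-8, -7, -10), KM = (-4, -1, -10), KN = (-4, -3, -6).
KM × KN = (-24, 16, 8).
KL · (KM × KN) = 0.
The scalar triple product vanishes, so the four points are coplanar.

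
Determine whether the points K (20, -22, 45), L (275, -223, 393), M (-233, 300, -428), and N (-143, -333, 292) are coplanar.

No

A normal to the plane through K, L, M is n = KL × KM = (-16983, 32571, 31257).
The plane has equation n·P = 350343. For N: n·N = 709470.
709470 ≠ 350343, so N is off the plane.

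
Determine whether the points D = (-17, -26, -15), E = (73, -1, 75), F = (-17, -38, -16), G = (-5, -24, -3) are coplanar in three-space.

With D as base: DE = (90, 25, 90), DF = (0, -12, -1), DG = (12, 2, 12).
DF × DG = (-142, -12, 144).
DE · (DF × DG) = -120.
Since -120 ≠ 0, the four points are not coplanar.

No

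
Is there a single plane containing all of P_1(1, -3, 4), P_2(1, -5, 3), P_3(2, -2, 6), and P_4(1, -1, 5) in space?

Yes

With P_1 as base: P_1P_2 = (0, -2, -1), P_1P_3 = (1, 1, 2), P_1P_4 = (0, 2, 1).
P_1P_3 × P_1P_4 = (-3, -1, 2).
P_1P_2 · (P_1P_3 × P_1P_4) = 0.
The scalar triple product vanishes, so the four points are coplanar.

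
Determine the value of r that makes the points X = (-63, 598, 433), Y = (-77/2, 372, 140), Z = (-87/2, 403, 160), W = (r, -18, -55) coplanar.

The points are coplanar iff XY · (XZ × XW) = 0.
Expanding, this is linear in r: (4563)r + (-132327) = 0.
So r = 29.

29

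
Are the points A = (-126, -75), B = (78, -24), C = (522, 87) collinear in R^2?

AB = (204, 51), AC = (648, 162).
det[AB; AC] = (204)(162) − (51)(648) = 0.
The determinant is zero, so the points are collinear.

Yes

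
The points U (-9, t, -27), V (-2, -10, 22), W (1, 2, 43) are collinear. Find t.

-38

Collinearity requires UV × UW = 0; each component is linear in t.
The x-component gives (-21)t + (-798) = 0, so t = -38.
The remaining components then also vanish.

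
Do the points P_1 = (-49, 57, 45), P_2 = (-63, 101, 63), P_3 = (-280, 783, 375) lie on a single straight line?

No

P_1P_2 = (-14, 44, 18), P_1P_3 = (-231, 726, 330).
Comparing components 2 and 3: (44)(330) − (18)(726) = 1452 ≠ 0, so P_1P_2 and P_1P_3 are not parallel and the points are not collinear.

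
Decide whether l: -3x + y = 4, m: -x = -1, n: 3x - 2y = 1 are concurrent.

No

Intersecting l and m: solving the 2×2 system gives (x, y) = (1, 7).
Substitute into n: (3)(1) + (-2)(7) = -11.
But n requires 1 ≠ -11, so the three lines have no common point.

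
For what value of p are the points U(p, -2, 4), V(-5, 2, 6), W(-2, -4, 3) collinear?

-3

Direction VW = (3, -6, -3). From the y-coordinate of U, the parameter along the line is τ = (-2 − 2)/(-6) = 2/3.
Then p = (-5) + 2/3·(3) = -3.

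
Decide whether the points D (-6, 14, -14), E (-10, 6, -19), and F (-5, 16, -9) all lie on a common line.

No

DE = (-4, -8, -5), DF = (1, 2, 5).
Comparing components 2 and 3: (-8)(5) − (-5)(2) = -30 ≠ 0, so DE and DF are not parallel and the points are not collinear.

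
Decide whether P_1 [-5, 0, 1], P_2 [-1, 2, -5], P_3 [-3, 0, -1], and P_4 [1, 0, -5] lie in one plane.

Yes

With P_1 as base: P_1P_2 = (4, 2, -6), P_1P_3 = (2, 0, -2), P_1P_4 = (6, 0, -6).
P_1P_3 × P_1P_4 = (0, 0, 0).
P_1P_2 · (P_1P_3 × P_1P_4) = 0.
The scalar triple product vanishes, so the four points are coplanar.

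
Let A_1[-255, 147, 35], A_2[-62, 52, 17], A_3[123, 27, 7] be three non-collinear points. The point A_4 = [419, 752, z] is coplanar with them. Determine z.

75

The plane through A_1, A_2, A_3 has equation 500x − 1400y + 12750z = 112950.
Substituting A_4: (12750)z + (-843300) = 112950, so z = 75.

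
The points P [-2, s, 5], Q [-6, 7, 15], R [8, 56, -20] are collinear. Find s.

21

Collinearity requires PQ × PR = 0; each component is linear in s.
The x-component gives (35)s + (-735) = 0, so s = 21.
The remaining components then also vanish.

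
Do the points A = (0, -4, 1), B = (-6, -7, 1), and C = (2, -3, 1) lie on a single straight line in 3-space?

AB = (-6, -3, 0), AC = (2, 1, 0).
Each component of AC is -1/3 times the corresponding component of AB, so AC = -1/3·AB and the points are collinear.

Yes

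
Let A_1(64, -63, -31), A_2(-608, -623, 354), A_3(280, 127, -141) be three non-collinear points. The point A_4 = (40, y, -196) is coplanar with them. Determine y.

A normal to the plane is n = A_1A_2 × A_1A_3 = (-11550, 9240, -6720).
A_4 lies in the plane iff n · A_1A_4 = 0.
This gives (9240)y + (1968120) = 0, so y = -213.

-213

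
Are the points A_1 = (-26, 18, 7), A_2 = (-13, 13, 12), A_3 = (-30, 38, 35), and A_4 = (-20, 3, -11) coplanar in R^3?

With A_1 as base: A_1A_2 = (13, -5, 5), A_1A_3 = (-4, 20, 28), A_1A_4 = (6, -15, -18).
A_1A_3 × A_1A_4 = (60, 96, -60).
A_1A_2 · (A_1A_3 × A_1A_4) = 0.
The scalar triple product vanishes, so the four points are coplanar.

Yes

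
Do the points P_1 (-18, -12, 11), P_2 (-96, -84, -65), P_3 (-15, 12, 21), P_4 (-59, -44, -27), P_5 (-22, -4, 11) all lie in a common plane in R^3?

Yes

The plane through P_1, P_2, P_3 has normal n = P_1P_2 × P_1P_3 = (1104, 552, -1656) and equation n·P = -44712.
Checking the remaining points: n·P_4 = -44712, n·P_5 = -44712.
All equal -44712, so all 5 points lie in one plane.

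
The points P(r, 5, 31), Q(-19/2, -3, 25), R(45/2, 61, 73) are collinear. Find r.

Collinearity requires PQ × PR = 0; each component is linear in r.
The y-component gives (48)r + (264) = 0, so r = -11/2.
The remaining components then also vanish.

-11/2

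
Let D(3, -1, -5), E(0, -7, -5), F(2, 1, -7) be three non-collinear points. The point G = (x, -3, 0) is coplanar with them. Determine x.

The plane through D, E, F has equation 12x − 6y − 12z = 102.
Substituting G: (12)x + (18) = 102, so x = 7.

7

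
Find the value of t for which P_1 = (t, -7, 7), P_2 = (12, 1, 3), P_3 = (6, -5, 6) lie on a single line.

4

Direction P_2P_3 = (-6, -6, 3). From the y-coordinate of P_1, the parameter along the line is τ = (-7 − 1)/(-6) = 4/3.
Then t = 12 + 4/3·(-6) = 4.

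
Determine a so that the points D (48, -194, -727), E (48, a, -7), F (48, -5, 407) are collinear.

Collinearity requires DE × DF = 0; each component is linear in a.
The x-component gives (1134)a + (83916) = 0, so a = -74.
The remaining components then also vanish.

-74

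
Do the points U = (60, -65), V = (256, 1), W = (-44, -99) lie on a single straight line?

No

UV = (196, 66), UW = (-104, -34).
det[UV; UW] = (196)(-34) − (66)(-104) = 200.
The determinant is nonzero, so they are not collinear.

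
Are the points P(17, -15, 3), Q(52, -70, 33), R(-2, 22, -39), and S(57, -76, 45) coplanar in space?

No

The four points are coplanar iff the 3×3 determinant with rows PQ, PR, PS is zero.
Rows: (35, -55, 30), (-19, 37, -42), (40, -61, 42).
Expanding along the first row: (35)(-1008) − (-55)(882) + (30)(-321) = 3600.
Nonzero ⇒ not coplanar.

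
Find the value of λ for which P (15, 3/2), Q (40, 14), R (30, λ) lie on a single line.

Collinearity: (R − P) must be parallel to (Q − P) = (25, 25/2).
Cross-multiplying the components: (λ − 3/2)·(25) = (15)·(25/2).
Solving gives λ = 9.

9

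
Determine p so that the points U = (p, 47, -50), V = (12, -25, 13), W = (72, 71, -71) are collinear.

57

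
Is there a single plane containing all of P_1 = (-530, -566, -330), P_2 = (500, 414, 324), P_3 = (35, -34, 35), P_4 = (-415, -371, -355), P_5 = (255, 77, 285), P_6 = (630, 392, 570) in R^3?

No

The plane through P_1, P_2, P_3 has normal n = P_1P_2 × P_1P_3 = (9772, -6440, -5740) and equation n·P = 360080.
Checking the remaining points: n·P_4 = 371560, n·P_5 = 360080, n·P_6 = 360080.
Since n·P_4 = 371560 ≠ 360080, P_4 is off the plane and the points are not all coplanar.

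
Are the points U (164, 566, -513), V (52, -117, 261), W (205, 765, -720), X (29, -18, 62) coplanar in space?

Yes

With U as base: UV = (-112, -683, 774), UW = (41, 199, -207), UX = (-135, -584, 575).
UW × UX = (-6463, 4370, 2921).
UV · (UW × UX) = 0.
The scalar triple product vanishes, so the four points are coplanar.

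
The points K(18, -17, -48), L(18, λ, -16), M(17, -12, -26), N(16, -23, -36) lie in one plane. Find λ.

Normal to plane KMN: n = (192, -32, 16); plane equation n·P = 3232.
Requiring n·L = 3232: (-32)λ + (3200) = 3232.
So λ = -1.

-1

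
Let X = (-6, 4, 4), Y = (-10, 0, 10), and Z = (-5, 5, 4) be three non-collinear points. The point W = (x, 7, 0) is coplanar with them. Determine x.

Coplanarity requires XY · (XZ × XW) = 0.
XY = (-4, -4, 6), XZ = (1, 1, 0); the triple product is linear in x with coefficient -6 and constant term -18.
Setting it to zero: x = -3.

-3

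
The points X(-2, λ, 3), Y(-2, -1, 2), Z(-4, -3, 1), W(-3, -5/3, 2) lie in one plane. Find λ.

-1/3

Coplanarity ⇔ det[XY; XZ; XW] = 0.
Expanding, this is linear in λ: (-1)λ + (-1/3) = 0.
So λ = -1/3.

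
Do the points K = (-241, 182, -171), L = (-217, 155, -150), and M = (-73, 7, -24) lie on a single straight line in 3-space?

No

KL = (24, -27, 21), KM = (168, -175, 147).
KL × KM = (-294, 0, 336).
The cross product is nonzero, so the points do not lie on one line.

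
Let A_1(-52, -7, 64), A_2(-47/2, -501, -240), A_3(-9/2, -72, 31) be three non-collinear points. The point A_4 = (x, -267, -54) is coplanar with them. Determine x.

451/2

Coplanarity requires A_1A_2 · (A_1A_3 × A_1A_4) = 0.
A_1A_2 = (57/2, -494, -304), A_1A_3 = (95/2, -65, -33); the triple product is linear in x with coefficient -3458 and constant term 779779.
Setting it to zero: x = 451/2.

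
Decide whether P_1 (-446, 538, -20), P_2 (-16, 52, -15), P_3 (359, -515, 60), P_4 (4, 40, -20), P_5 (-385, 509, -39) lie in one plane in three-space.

The plane through P_1, P_2, P_3 has normal n = P_1P_2 × P_1P_3 = (-33615, -30375, -61560) and equation n·P = -118260.
Checking the remaining points: n·P_4 = -118260, n·P_5 = -118260.
All equal -118260, so all 5 points lie in one plane.

Yes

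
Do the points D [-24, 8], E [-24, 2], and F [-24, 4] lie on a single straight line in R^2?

Yes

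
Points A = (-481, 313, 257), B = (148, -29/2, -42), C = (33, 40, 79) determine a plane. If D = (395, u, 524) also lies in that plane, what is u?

Coplanarity requires AB · (AC × AD) = 0.
AB = (629, -655/2, -299), AC = (514, -273, -178); the triple product is linear in u with coefficient -41724 and constant term -8282214.
Setting it to zero: u = -397/2.

-397/2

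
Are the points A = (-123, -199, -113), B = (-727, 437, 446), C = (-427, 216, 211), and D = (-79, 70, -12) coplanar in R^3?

A normal to the plane through A, B, C is n = AB × AC = (-25921, 25760, -57316).
The plane has equation n·P = 4538751. For D: n·D = 4538751.
Equal, so D lies in the plane and all four are coplanar.

Yes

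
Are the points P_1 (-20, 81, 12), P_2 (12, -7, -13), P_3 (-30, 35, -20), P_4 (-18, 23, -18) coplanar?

Yes

The four points are coplanar iff the 3×3 determinant with rows P_1P_2, P_1P_3, P_1P_4 is zero.
Rows: (32, -88, -25), (-10, -46, -32), (2, -58, -30).
Expanding along the first row: (32)(-476) − (-88)(364) + (-25)(672) = 0.
Zero determinant ⇒ coplanar.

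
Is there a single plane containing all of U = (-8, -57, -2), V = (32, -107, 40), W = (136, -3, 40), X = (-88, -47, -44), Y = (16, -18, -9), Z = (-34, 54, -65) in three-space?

No

The plane through U, V, W has normal n = UV × UW = (-4368, 4368, 9360) and equation n·P = -232752.
Checking the remaining points: n·X = -232752, n·Y = -232752, n·Z = -224016.
Since n·Z = -224016 ≠ -232752, Z is off the plane and the points are not all coplanar.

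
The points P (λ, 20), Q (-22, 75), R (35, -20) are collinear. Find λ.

11

The three points are collinear iff det[PQ; PR] = 0.
This determinant is linear in λ: (95)λ + (-1045) = 0, so λ = 11.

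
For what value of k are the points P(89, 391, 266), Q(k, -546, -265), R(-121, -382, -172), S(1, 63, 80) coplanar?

-165

Coplanarity ⇔ det[PQ; PR; PS] = 0.
Expanding, this is linear in k: (114)k + (18810) = 0.
So k = -165.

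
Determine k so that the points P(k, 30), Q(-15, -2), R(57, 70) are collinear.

The three points are collinear iff det[PQ; PR] = 0.
This determinant is linear in k: (-72)k + (1224) = 0, so k = 17.

17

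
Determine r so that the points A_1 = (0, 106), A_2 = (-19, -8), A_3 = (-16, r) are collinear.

The three points are collinear iff det[A_1A_2; A_1A_3] = 0.
This determinant is linear in r: (-19)r + (190) = 0, so r = 10.

10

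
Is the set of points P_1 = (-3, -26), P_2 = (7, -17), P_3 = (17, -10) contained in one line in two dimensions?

No

P_1P_2 = (10, 9), P_1P_3 = (20, 16).
If collinear, P_1P_3 would be a scalar multiple of P_1P_2. But (10)·(16) ≠ (9)·(20) (difference -20), so they are not parallel; the points are not collinear.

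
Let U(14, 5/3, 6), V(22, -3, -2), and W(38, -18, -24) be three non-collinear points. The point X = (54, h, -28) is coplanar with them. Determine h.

-16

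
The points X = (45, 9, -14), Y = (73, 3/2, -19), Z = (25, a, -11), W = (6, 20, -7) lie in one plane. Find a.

Normal to plane XYW: n = (5/2, -1, 31/2); plane equation n·P = -227/2.
Requiring n·Z = -227/2: (-1)a + (-108) = -227/2.
So a = 11/2.

11/2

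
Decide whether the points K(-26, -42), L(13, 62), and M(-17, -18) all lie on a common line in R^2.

KL = (39, 104), KM = (9, 24).
Twice the signed area of △KLM is (39)(24) − (104)(9) = 0.
The triangle is degenerate (zero area), so the points are collinear.

Yes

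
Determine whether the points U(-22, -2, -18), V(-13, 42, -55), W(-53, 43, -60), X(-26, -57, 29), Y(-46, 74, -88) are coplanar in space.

The plane through U, V, W has normal n = UV × UW = (-183, 1525, 1769) and equation n·P = -30866.
Checking the remaining points: n·X = -30866, n·Y = -34404.
Since n·Y = -34404 ≠ -30866, Y is off the plane and the points are not all coplanar.

No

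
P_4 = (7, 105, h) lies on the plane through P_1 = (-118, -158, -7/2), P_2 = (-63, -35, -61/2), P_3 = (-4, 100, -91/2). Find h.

-281/2

Coplanarity requires P_1P_2 · (P_1P_3 × P_1P_4) = 0.
P_1P_2 = (55, 123, -27), P_1P_3 = (114, 258, -42); the triple product is linear in h with coefficient 168 and constant term 23604.
Setting it to zero: h = -281/2.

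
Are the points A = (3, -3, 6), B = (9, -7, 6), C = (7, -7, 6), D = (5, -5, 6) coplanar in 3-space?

Yes

With A as base: AB = (6, -4, 0), AC = (4, -4, 0), AD = (2, -2, 0).
AC × AD = (0, 0, 0).
AB · (AC × AD) = 0.
The scalar triple product vanishes, so the four points are coplanar.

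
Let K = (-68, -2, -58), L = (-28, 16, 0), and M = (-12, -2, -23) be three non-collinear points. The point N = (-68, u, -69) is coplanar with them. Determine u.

A normal to the plane is n = KL × KM = (630, 1848, -1008).
N lies in the plane iff n · KN = 0.
This gives (1848)u + (14784) = 0, so u = -8.

-8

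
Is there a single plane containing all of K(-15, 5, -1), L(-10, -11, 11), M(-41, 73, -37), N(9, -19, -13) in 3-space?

With K as base: KL = (5, -16, 12), KM = (-26, 68, -36), KN = (24, -24, -12).
KM × KN = (-1680, -1176, -1008).
KL · (KM × KN) = -1680.
Since -1680 ≠ 0, the four points are not coplanar.

No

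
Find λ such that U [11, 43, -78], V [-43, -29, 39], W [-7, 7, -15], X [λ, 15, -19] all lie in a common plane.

17

Normal to plane UVW: n = (-324, 1296, 648); plane equation n·P = 1620.
Requiring n·X = 1620: (-324)λ + (7128) = 1620.
So λ = 17.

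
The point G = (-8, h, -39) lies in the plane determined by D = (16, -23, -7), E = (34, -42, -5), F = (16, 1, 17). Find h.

Coplanarity requires DE · (DF × DG) = 0.
DE = (18, -19, 2), DF = (0, 24, 24); the triple product is linear in h with coefficient -432 and constant term -11664.
Setting it to zero: h = -27.

-27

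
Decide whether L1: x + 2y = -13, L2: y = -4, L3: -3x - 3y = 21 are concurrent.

Intersecting L1 and L2: solving the 2×2 system gives (x, y) = (-5, -4).
Substitute into L3: (-3)(-5) + (-3)(-4) = 27.
But L3 requires 21 ≠ 27, so the three lines have no common point.

No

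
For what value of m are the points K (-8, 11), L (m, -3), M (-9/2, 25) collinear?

Collinearity: (L − K) must be parallel to (M − K) = (7/2, 14).
Cross-multiplying the components: (m − (-8))·(14) = (-14)·(7/2).
Solving gives m = -23/2.

-23/2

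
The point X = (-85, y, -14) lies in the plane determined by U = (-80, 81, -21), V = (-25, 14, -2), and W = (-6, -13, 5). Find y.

The plane through U, V, W has equation 44x − 24y − 212z = -1012.
Substituting X: (-24)y + (-772) = -1012, so y = 10.

10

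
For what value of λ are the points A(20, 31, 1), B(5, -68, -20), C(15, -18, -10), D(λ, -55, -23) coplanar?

Normal to plane ABC: n = (60, -60, 240); plane equation n·P = -420.
Requiring n·D = -420: (60)λ + (-2220) = -420.
So λ = 30.

30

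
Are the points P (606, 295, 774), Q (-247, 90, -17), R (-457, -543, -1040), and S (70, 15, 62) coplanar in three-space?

The four points are coplanar iff the 3×3 determinant with rows PQ, PR, PS is zero.
Rows: (-853, -205, -791), (-1063, -838, -1814), (-536, -280, -712).
Expanding along the first row: (-853)(88736) − (-205)(-215448) + (-791)(-151528) = 0.
Zero determinant ⇒ coplanar.

Yes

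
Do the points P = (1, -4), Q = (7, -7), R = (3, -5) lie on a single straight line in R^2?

Yes

PQ = (6, -3), PR = (2, -1).
det[PQ; PR] = (6)(-1) − (-3)(2) = 0.
The determinant is zero, so the points are collinear.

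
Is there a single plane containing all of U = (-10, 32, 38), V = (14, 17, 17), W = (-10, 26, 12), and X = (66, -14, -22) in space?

A normal to the plane through U, V, W is n = UV × UW = (264, 624, -144).
The plane has equation n·P = 11856. For X: n·X = 11856.
Equal, so X lies in the plane and all four are coplanar.

Yes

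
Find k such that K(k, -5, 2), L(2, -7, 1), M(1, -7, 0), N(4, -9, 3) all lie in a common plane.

The points are coplanar iff KL · (KM × KN) = 0.
Expanding, this is linear in k: (2)k + (-6) = 0.
So k = 3.

3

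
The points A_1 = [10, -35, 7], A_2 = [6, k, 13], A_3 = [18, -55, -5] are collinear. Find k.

-25

Collinearity requires A_1A_2 × A_1A_3 = 0; each component is linear in k.
The x-component gives (-12)k + (-300) = 0, so k = -25.
The remaining components then also vanish.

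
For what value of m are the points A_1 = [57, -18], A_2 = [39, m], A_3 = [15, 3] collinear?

-9

Collinearity: (A_2 − A_1) must be parallel to (A_3 − A_1) = (-42, 21).
Cross-multiplying the components: (m − (-18))·(-42) = (-18)·(21).
Solving gives m = -9.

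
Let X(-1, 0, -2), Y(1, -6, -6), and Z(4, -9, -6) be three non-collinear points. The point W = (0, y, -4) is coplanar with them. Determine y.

-3

The plane through X, Y, Z has equation −12x − 12y + 12z = -12.
Substituting W: (-12)y + (-48) = -12, so y = -3.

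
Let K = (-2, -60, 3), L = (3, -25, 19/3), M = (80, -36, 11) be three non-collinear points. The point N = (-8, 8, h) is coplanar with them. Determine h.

Coplanarity requires KL · (KM × KN) = 0.
KL = (5, 35, 10/3), KM = (82, 24, 8); the triple product is linear in h with coefficient -2750 and constant term 68750/3.
Setting it to zero: h = 25/3.

25/3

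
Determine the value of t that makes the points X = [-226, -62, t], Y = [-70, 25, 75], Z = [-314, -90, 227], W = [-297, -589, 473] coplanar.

The points are coplanar iff XY · (XZ × XW) = 0.
Expanding, this is linear in t: (-123711)t + (22144269) = 0.
So t = 179.

179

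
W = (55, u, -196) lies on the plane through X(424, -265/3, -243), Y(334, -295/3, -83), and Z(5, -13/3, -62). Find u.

A normal to the plane is n = XY × XZ = (-15250, -50750, -11750).
W lies in the plane iff n · XW = 0.
This gives (-50750)u + (1776250/3) = 0, so u = 35/3.

35/3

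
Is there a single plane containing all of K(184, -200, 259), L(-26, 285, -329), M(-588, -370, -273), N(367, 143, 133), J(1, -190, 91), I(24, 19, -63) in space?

No

The plane through K, L, M has normal n = KL × KM = (-357980, 342216, 410120) and equation n·P = -28090440.
Checking the remaining points: n·N = -27895812, n·J = -28058100, n·I = -27926976.
Since n·N = -27895812 ≠ -28090440, N is off the plane and the points are not all coplanar.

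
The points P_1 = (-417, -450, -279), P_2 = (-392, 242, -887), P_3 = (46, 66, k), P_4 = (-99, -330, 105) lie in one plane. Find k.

Normal to plane P_1P_2P_4: n = (338688, -202944, -217056); plane equation n·P = 10650528.
Requiring n·P_3 = 10650528: (-217056)k + (2185344) = 10650528.
So k = -39.

-39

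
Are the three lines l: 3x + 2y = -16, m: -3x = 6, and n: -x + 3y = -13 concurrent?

Lines aᵢx + bᵢy = cᵢ with pairwise distinct directions are concurrent exactly when det[aᵢ bᵢ cᵢ] = 0.
Here the determinant is 0.
It vanishes, so the lines are concurrent at (-2, -5).

Yes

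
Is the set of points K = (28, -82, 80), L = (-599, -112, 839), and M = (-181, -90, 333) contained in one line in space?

No

KL = (-627, -30, 759), KM = (-209, -8, 253).
KL × KM = (-1518, 0, -1254).
The cross product is nonzero, so the points do not lie on one line.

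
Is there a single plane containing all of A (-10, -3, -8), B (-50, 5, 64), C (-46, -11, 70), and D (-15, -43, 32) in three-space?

The four points are coplanar iff the 3×3 determinant with rows AB, AC, AD is zero.
Rows: (-40, 8, 72), (-36, -8, 78), (-5, -40, 40).
Expanding along the first row: (-40)(2800) − (8)(-1050) + (72)(1400) = -2800.
Nonzero ⇒ not coplanar.

No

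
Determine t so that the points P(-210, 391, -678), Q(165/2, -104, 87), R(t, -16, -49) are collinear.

61/2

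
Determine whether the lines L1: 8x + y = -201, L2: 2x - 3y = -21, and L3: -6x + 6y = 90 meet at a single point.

Yes

Intersecting L1 and L2: solving the 2×2 system gives (x, y) = (-24, -9).
Substitute into L3: (-6)(-24) + (6)(-9) = 90.
This equals 90, so (-24, -9) lies on all three lines and they are concurrent.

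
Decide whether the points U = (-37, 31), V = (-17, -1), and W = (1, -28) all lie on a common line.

UV = (20, -32), UW = (38, -59).
Twice the signed area of △UVW is (20)(-59) − (-32)(38) = 36.
The area is nonzero, so the three points are not collinear.

No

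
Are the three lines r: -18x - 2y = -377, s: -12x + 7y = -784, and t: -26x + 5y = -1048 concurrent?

No

The three lines meet at one point iff the augmented coefficient matrix [aᵢ bᵢ cᵢ] has rank < 3, i.e. its determinant vanishes.
Here the determinant is -122.
Nonzero, so no common point exists.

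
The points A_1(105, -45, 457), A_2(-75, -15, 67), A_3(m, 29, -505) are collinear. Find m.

Direction A_1A_2 = (-180, 30, -390). From the y-coordinate of A_3, the parameter along the line is τ = (29 − (-45))/30 = 37/15.
Then m = 105 + 37/15·(-180) = -339.

-339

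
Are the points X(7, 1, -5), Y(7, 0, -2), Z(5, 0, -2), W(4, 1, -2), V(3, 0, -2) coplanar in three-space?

No

The plane through X, Y, Z has normal n = XY × XZ = (0, -6, -2) and equation n·P = 4.
Checking the remaining points: n·W = -2, n·V = 4.
Since n·W = -2 ≠ 4, W is off the plane and the points are not all coplanar.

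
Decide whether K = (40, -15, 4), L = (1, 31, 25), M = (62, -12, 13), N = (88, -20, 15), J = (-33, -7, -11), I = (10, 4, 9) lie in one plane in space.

No

The plane through K, L, M has normal n = KL × KM = (351, 813, -1129) and equation n·P = -2671.
Checking the remaining points: n·N = -2307, n·J = -4855, n·I = -3399.
Since n·N = -2307 ≠ -2671, N is off the plane and the points are not all coplanar.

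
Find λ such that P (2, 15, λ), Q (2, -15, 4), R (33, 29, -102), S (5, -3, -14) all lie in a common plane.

-26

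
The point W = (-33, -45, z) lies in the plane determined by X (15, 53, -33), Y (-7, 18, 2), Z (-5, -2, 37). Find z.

Coplanarity requires XY · (XZ × XW) = 0.
XY = (-22, -35, 35), XZ = (-20, -55, 70); the triple product is linear in z with coefficient 510 and constant term -40290.
Setting it to zero: z = 79.

79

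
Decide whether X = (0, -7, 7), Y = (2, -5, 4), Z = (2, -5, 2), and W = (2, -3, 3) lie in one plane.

No

With X as base: XY = (2, 2, -3), XZ = (2, 2, -5), XW = (2, 4, -4).
XZ × XW = (12, -2, 4).
XY · (XZ × XW) = 8.
Since 8 ≠ 0, the four points are not coplanar.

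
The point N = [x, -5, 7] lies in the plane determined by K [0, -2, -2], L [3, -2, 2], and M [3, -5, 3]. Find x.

A normal to the plane is n = KL × KM = (12, -3, -9).
N lies in the plane iff n · KN = 0.
This gives (12)x + (-72) = 0, so x = 6.

6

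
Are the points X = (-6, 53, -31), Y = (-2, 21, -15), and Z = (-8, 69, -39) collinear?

Yes

XY = (4, -32, 16), XZ = (-2, 16, -8).
XY × XZ = (0, 0, 0).
The cross product vanishes, so the three points are collinear.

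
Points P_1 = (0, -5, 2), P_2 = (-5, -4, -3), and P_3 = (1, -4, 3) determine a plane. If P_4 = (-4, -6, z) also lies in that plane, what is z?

-2

The plane through P_1, P_2, P_3 has equation 6x − 6z = -12.
Substituting P_4: (-6)z + (-24) = -12, so z = -2.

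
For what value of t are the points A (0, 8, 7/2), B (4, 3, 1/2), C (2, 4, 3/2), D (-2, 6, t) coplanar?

7/2

Normal to plane ABC: n = (-2, 2, -6); plane equation n·P = -5.
Requiring n·D = -5: (-6)t + (16) = -5.
So t = 7/2.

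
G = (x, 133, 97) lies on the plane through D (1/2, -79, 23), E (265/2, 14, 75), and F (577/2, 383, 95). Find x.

Coplanarity requires DE · (DF × DG) = 0.
DE = (132, 93, 52), DF = (288, 462, 72); the triple product is linear in x with coefficient -17328 and constant term 3699528.
Setting it to zero: x = 427/2.

427/2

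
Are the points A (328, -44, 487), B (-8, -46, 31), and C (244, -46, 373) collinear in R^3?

No

AB = (-336, -2, -456), AC = (-84, -2, -114).
Comparing components 2 and 3: (-2)(-114) − (-456)(-2) = -684 ≠ 0, so AB and AC are not parallel and the points are not collinear.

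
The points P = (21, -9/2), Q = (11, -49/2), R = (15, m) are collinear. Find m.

The three points are collinear iff det[PQ; PR] = 0.
This determinant is linear in m: (-10)m + (-165) = 0, so m = -33/2.

-33/2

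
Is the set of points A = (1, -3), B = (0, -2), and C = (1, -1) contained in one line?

AB = (-1, 1), AC = (0, 2).
If collinear, AC would be a scalar multiple of AB. But (-1)·(2) ≠ (1)·(0) (difference -2), so they are not parallel; the points are not collinear.

No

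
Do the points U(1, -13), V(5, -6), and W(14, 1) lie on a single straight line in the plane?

No

UV = (4, 7), UW = (13, 14).
Twice the signed area of △UVW is (4)(14) − (7)(13) = -35.
The area is nonzero, so the three points are not collinear.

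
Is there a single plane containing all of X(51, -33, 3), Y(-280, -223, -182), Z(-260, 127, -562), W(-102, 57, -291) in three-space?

With X as base: XY = (-331, -190, -185), XZ = (-311, 160, -565), XW = (-153, 90, -294).
XZ × XW = (3810, -4989, -3510).
XY · (XZ × XW) = 336150.
Since 336150 ≠ 0, the four points are not coplanar.

No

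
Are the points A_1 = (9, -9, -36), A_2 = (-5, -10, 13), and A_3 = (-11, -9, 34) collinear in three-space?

A_1A_2 = (-14, -1, 49), A_1A_3 = (-20, 0, 70).
Comparing components 2 and 3: (-1)(70) − (49)(0) = -70 ≠ 0, so A_1A_2 and A_1A_3 are not parallel and the points are not collinear.

No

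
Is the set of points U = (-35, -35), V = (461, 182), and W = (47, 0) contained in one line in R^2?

No

UV = (496, 217), UW = (82, 35).
det[UV; UW] = (496)(35) − (217)(82) = -434.
The determinant is nonzero, so they are not collinear.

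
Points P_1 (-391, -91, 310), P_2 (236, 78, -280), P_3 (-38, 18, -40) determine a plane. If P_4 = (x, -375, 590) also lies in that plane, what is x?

-247

A normal to the plane is n = P_1P_2 × P_1P_3 = (5160, 11180, 8686).
P_4 lies in the plane iff n · P_1P_4 = 0.
This gives (5160)x + (1274520) = 0, so x = -247.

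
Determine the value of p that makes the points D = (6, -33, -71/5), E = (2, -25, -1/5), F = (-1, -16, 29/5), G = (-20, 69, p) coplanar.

9/5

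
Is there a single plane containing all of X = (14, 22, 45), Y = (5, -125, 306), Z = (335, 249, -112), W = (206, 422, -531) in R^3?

Yes

With X as base: XY = (-9, -147, 261), XZ = (321, 227, -157), XW = (192, 400, -576).
XZ × XW = (-67952, 154752, 84816).
XY · (XZ × XW) = 0.
The scalar triple product vanishes, so the four points are coplanar.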